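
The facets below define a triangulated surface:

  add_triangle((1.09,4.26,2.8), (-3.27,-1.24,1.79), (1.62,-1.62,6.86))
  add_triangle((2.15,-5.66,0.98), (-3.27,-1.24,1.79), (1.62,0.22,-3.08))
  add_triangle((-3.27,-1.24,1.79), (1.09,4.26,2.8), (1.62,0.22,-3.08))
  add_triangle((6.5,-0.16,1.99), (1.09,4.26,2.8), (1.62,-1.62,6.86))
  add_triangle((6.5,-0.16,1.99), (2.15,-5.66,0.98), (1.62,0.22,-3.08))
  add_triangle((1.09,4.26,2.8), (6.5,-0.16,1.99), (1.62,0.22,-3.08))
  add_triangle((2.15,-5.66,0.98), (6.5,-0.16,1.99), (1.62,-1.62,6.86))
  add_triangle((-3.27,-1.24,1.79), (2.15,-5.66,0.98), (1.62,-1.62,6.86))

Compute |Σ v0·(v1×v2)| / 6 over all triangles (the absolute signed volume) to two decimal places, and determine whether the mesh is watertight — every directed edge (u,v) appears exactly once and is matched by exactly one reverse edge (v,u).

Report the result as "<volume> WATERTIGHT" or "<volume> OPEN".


167.98 WATERTIGHT

Per-triangle v0·(v1×v2)/6:
  t1: +20.3767
  t2: +8.2034
  t3: +3.8680
  t4: +33.7768
  t5: +21.6310
  t6: +17.3014
  t7: +38.1064
  t8: +24.7122
Σ = +167.9760 → |volume| = 167.98

Directed edges: 24 total, each appears once with its reverse present → watertight.


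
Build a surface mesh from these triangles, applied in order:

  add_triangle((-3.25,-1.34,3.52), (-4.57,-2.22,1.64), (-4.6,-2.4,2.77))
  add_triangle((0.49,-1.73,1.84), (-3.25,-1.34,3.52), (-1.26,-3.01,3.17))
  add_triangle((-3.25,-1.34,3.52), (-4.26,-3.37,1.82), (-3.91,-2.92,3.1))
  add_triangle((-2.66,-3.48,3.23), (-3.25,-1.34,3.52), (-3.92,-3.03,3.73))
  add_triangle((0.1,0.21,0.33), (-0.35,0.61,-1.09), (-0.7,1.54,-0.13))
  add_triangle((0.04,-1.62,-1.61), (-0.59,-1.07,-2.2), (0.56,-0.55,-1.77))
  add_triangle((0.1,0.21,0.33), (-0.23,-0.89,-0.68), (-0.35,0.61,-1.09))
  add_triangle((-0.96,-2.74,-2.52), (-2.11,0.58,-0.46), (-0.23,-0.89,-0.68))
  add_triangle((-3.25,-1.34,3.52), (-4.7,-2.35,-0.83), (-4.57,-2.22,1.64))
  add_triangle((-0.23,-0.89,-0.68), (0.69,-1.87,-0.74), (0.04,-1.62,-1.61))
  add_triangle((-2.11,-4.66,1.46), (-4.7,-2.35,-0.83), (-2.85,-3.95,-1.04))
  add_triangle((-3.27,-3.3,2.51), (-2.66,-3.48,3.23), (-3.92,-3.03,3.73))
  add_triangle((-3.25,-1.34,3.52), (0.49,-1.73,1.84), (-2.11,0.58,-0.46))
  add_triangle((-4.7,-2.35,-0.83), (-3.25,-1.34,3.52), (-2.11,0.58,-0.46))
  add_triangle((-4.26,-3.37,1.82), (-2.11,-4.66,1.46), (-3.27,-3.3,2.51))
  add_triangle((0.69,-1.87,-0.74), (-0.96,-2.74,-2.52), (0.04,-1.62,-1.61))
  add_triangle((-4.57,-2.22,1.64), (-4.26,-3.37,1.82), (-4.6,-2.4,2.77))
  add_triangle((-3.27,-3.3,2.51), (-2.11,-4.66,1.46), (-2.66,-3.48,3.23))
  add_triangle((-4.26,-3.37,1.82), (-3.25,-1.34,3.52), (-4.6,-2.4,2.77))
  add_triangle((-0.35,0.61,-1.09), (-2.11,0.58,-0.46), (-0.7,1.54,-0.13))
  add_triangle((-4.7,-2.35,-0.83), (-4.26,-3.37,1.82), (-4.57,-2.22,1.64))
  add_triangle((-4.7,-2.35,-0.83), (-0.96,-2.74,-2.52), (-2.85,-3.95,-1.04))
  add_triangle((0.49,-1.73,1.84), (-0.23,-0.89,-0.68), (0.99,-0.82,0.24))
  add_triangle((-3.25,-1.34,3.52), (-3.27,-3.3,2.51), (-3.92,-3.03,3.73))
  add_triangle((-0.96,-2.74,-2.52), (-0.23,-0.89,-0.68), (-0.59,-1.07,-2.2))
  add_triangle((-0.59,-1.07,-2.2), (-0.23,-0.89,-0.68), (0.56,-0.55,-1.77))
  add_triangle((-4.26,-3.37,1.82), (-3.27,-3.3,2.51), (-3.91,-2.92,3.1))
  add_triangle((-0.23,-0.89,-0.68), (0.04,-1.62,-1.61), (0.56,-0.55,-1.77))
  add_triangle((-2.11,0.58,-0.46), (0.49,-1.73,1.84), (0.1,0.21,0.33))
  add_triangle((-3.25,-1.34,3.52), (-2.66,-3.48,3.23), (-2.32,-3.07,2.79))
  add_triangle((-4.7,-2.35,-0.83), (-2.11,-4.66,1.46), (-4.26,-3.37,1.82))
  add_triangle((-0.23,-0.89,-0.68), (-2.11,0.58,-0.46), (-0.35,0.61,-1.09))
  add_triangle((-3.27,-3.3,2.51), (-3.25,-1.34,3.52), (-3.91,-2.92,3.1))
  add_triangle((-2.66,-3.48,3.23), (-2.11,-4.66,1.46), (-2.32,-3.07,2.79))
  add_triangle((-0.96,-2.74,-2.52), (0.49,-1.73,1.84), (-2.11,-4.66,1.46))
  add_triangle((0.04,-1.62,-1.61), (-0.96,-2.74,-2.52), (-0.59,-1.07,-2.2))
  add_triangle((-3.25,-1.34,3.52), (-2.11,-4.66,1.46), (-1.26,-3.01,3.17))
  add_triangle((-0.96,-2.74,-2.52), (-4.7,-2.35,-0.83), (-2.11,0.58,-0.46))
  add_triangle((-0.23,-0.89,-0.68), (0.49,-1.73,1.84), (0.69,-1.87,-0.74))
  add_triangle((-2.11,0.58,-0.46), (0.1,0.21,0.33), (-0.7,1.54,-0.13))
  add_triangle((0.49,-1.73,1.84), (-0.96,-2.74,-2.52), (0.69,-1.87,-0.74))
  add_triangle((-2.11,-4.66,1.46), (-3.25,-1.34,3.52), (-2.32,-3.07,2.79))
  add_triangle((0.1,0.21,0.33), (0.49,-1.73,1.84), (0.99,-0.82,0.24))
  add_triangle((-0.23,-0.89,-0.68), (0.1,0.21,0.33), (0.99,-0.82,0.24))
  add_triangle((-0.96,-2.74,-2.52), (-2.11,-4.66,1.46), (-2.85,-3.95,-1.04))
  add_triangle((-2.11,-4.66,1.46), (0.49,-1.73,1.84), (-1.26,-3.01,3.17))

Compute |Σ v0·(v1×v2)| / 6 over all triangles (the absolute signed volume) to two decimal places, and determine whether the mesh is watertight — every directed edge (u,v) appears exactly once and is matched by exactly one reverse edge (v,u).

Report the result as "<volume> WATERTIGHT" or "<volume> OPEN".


52.82 WATERTIGHT

Per-triangle v0·(v1×v2)/6:
  t1: +0.5001
  t2: +1.3088
  t3: +0.9874
  t4: +0.9330
  t5: +0.0456
  t6: +0.3713
  t7: -0.0022
  t8: -0.1092
  t9: +0.3379
  t10: -0.1116
  t11: +5.1404
  t12: +0.9123
  t13: -1.0110
  t14: +5.2628
  t15: +2.0805
  t16: +0.3456
  t17: +1.0720
  t18: +1.7080
  t19: +1.1717
  t20: +0.4845
  t21: +2.5079
  t22: +3.6989
  t23: +0.4433
  t24: +0.2449
  t25: -0.0318
  t26: -0.2067
  t27: +0.8606
  t28: -0.0531
  t29: +0.3177
  t30: -0.0416
  t31: +5.4839
  t32: +0.4536
  t33: +0.4689
  t34: -0.0058
  t35: +3.6240
  t36: +0.3492
  t37: +4.8195
  t38: +3.1651
  t39: -0.4545
  t40: +0.1442
  t41: +1.6172
  t42: -1.5140
  t43: +0.1500
  t44: -0.0244
  t45: +3.2817
  t46: +2.0986
Σ = +52.8249 → |volume| = 52.82

Directed edges: 138 total, each appears once with its reverse present → watertight.


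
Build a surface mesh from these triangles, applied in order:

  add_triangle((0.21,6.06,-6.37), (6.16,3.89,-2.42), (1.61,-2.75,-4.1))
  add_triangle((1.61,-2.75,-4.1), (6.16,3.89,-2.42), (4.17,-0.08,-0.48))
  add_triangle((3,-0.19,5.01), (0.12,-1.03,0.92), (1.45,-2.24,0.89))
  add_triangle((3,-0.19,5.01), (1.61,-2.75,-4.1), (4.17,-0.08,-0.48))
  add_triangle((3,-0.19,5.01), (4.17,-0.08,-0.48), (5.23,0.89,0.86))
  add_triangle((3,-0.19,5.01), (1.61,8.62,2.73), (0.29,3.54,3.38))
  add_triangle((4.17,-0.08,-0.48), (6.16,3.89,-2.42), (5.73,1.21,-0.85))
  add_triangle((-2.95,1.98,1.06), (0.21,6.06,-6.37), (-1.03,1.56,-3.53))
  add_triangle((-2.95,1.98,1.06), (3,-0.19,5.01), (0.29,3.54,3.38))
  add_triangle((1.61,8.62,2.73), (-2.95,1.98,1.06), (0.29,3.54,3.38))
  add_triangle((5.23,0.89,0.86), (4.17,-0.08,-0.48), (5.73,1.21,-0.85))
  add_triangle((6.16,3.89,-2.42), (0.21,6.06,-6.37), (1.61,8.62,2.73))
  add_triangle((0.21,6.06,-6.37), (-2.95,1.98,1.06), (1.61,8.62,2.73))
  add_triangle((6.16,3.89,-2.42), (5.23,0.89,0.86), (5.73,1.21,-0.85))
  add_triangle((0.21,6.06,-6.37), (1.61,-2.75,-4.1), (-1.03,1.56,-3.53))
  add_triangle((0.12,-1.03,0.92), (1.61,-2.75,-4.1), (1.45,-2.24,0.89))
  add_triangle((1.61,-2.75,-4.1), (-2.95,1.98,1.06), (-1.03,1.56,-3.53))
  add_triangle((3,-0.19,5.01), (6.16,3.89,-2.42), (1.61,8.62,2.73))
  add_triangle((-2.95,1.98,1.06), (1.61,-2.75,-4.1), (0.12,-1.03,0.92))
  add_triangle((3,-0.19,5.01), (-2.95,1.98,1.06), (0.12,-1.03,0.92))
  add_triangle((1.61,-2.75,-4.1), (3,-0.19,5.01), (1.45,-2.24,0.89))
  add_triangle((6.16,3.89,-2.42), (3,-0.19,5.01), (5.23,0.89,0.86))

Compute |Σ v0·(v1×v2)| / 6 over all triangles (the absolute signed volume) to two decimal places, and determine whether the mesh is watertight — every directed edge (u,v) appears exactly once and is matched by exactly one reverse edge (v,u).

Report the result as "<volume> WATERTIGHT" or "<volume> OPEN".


324.37 WATERTIGHT

Per-triangle v0·(v1×v2)/6:
  t1: +45.4160
  t2: +14.1383
  t3: +1.5558
  t4: +10.4807
  t5: +3.8206
  t6: +12.5546
  t7: +1.0390
  t8: +9.2022
  t9: +8.0548
  t10: +10.5427
  t11: +1.4722
  t12: +69.5429
  t13: +40.1086
  t14: +3.7365
  t15: +10.9097
  t16: +1.0923
  t17: +4.7052
  t18: +55.5043
  t19: +2.4344
  t20: +3.7055
  t21: +5.2639
  t22: +9.0919
Σ = +324.3722 → |volume| = 324.37

Directed edges: 66 total, each appears once with its reverse present → watertight.


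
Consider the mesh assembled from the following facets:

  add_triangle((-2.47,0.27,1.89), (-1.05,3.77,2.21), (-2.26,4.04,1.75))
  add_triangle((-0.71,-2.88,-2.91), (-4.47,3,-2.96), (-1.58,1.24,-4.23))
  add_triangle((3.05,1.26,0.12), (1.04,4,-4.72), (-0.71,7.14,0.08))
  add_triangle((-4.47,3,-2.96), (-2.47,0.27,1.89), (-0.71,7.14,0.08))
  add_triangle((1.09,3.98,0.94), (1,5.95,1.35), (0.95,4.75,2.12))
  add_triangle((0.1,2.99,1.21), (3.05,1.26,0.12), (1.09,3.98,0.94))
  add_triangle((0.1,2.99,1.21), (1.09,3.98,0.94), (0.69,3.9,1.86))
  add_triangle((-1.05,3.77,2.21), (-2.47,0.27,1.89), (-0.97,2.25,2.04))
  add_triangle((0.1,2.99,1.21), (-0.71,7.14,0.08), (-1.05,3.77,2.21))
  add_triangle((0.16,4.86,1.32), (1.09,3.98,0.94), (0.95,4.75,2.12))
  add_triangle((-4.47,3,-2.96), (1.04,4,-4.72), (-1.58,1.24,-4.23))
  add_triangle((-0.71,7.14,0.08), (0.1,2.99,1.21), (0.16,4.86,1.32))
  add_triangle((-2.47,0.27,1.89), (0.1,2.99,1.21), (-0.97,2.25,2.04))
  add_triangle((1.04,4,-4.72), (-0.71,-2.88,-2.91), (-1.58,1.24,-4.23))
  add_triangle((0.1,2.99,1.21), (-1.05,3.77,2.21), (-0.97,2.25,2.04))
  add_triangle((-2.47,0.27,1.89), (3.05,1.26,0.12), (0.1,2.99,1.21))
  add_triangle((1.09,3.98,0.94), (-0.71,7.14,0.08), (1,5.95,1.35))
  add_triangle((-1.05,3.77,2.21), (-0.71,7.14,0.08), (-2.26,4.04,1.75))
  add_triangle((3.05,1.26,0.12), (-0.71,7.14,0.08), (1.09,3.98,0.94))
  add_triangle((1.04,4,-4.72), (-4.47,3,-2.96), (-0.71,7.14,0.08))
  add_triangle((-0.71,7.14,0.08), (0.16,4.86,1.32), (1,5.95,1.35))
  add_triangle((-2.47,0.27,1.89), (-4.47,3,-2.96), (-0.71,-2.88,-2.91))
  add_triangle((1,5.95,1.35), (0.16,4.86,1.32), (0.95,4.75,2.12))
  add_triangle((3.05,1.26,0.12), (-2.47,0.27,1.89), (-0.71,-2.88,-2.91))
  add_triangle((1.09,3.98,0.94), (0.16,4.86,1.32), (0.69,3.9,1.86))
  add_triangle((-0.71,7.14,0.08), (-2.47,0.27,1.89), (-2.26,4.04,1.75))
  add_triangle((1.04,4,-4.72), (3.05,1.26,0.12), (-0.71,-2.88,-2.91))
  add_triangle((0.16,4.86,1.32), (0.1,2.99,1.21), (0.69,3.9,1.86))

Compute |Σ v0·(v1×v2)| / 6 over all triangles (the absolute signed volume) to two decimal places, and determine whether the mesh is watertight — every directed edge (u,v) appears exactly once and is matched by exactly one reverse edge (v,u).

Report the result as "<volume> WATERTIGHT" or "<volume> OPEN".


133.70 WATERTIGHT

Per-triangle v0·(v1×v2)/6:
  t1: +2.1651
  t2: +8.2877
  t3: +18.1855
  t4: +18.0710
  t5: +0.4297
  t6: +0.8193
  t7: -0.3214
  t8: +0.7114
  t9: +1.9701
  t10: -0.7353
  t11: +10.4194
  t12: +0.3022
  t13: -0.4678
  t14: +8.0723
  t15: +0.3055
  t16: +2.1875
  t17: +0.5730
  t18: +3.4241
  t19: +3.1962
  t20: +28.7759
  t21: +1.4147
  t22: +11.3386
  t23: +0.7116
  t24: +0.7225
  t25: +0.6861
  t26: +0.7835
  t27: +11.4909
  t28: +0.1800
Σ = +133.6993 → |volume| = 133.70

Directed edges: 84 total, each appears once with its reverse present → watertight.


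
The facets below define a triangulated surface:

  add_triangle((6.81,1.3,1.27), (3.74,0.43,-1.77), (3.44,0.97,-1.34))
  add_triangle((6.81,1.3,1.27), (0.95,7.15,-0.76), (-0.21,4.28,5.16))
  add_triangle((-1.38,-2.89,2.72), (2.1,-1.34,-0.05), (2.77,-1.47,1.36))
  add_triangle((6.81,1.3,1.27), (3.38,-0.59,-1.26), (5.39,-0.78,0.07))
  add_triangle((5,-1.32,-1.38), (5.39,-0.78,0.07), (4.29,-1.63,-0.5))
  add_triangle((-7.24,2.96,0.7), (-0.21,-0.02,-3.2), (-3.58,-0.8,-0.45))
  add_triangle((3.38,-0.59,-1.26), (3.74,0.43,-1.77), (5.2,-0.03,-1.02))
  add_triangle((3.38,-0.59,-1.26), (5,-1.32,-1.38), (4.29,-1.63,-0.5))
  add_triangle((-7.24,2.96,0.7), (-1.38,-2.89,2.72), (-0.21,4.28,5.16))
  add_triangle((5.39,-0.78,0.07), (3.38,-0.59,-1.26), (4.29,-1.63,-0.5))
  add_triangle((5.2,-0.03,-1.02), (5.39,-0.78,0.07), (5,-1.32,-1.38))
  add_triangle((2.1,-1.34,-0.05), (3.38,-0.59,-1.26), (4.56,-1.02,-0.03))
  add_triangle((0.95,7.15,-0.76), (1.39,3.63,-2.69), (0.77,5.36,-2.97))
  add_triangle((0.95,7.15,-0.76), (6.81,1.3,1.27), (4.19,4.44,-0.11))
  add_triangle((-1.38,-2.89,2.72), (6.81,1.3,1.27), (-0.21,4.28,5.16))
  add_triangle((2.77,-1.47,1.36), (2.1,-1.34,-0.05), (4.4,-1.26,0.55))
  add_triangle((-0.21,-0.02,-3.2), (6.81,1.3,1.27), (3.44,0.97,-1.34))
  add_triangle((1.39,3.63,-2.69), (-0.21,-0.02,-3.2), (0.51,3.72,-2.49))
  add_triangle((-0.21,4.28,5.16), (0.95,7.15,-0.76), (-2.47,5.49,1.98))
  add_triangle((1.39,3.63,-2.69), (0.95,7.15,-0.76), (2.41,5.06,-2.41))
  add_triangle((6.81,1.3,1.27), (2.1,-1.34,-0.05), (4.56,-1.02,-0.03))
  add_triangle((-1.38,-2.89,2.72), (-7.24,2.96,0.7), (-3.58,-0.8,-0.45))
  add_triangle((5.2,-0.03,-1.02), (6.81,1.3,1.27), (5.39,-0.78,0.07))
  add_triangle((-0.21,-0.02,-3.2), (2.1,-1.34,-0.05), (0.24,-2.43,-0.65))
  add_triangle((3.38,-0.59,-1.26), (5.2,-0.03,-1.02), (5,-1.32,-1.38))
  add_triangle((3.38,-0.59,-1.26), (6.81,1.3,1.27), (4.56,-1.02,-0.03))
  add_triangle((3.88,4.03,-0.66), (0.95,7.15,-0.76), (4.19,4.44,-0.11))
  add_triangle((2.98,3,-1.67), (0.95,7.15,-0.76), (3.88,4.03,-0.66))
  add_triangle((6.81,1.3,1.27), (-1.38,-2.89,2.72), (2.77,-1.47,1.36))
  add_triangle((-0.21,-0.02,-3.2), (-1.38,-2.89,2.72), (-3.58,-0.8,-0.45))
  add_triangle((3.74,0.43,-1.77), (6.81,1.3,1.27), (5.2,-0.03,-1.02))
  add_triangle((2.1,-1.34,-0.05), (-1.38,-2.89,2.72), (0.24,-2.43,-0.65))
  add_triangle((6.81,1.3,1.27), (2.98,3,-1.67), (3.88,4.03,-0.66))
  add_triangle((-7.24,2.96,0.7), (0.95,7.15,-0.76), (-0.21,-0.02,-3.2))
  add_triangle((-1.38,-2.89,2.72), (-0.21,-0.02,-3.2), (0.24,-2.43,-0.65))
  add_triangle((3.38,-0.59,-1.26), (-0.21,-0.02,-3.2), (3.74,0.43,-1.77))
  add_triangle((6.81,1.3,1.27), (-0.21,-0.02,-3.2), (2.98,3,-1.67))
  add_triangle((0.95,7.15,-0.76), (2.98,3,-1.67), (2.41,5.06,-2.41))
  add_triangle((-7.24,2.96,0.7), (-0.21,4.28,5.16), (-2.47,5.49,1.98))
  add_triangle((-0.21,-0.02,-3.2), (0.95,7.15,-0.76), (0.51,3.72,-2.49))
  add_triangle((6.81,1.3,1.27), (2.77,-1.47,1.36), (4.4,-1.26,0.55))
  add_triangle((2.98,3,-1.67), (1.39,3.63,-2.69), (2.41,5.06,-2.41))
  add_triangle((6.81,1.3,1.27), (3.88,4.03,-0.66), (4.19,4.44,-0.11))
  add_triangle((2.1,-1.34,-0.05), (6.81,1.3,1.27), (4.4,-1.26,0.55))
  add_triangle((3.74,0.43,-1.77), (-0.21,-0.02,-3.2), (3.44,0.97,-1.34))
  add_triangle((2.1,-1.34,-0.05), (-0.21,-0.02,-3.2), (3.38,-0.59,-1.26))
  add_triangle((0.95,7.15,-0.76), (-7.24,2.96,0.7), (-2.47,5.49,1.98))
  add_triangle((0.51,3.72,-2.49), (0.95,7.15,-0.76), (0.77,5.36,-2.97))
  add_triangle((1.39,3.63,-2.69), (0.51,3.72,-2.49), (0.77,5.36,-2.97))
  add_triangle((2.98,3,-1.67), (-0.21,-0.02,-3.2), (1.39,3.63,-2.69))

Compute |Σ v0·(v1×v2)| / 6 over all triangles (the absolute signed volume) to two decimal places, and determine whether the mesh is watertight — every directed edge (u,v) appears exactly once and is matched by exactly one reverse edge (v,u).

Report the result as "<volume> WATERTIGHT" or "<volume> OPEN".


Per-triangle v0·(v1×v2)/6:
  t1: +1.5161
  t2: +45.7176
  t3: +2.1617
  t4: -2.5700
  t5: +1.0122
  t6: +8.6945
  t7: +0.7461
  t8: -0.0367
  t9: +34.5131
  t10: -1.1317
  t11: +1.5205
  t12: +0.8232
  t13: +2.4375
  t14: +3.1785
  t15: +30.0984
  t16: +0.7042
  t17: -1.0789
  t18: +1.8112
  t19: +19.0291
  t20: +2.7463
  t21: +0.7920
  t22: +10.3835
  t23: +2.9997
  t24: +2.5193
  t25: +0.4707
  t26: +2.8218
  t27: +2.4363
  t28: +4.6724
  t29: +4.2401
  t30: +4.8420
  t31: +2.2228
  t32: +2.9916
  t33: +4.4918
  t34: +29.3783
  t35: +2.4547
  t36: +2.0117
  t37: +8.6711
  t38: +2.9612
  t39: +18.9735
  t40: +0.5776
  t41: +2.6240
  t42: +1.3262
  t43: +2.3884
  t44: +0.5180
  t45: +1.1823
  t46: +1.8211
  t47: +19.4505
  t48: +0.0993
  t49: +0.3474
  t50: +3.4940
Σ = +296.0561 → |volume| = 296.06

Directed edges: 150 total, each appears once with its reverse present → watertight.

296.06 WATERTIGHT


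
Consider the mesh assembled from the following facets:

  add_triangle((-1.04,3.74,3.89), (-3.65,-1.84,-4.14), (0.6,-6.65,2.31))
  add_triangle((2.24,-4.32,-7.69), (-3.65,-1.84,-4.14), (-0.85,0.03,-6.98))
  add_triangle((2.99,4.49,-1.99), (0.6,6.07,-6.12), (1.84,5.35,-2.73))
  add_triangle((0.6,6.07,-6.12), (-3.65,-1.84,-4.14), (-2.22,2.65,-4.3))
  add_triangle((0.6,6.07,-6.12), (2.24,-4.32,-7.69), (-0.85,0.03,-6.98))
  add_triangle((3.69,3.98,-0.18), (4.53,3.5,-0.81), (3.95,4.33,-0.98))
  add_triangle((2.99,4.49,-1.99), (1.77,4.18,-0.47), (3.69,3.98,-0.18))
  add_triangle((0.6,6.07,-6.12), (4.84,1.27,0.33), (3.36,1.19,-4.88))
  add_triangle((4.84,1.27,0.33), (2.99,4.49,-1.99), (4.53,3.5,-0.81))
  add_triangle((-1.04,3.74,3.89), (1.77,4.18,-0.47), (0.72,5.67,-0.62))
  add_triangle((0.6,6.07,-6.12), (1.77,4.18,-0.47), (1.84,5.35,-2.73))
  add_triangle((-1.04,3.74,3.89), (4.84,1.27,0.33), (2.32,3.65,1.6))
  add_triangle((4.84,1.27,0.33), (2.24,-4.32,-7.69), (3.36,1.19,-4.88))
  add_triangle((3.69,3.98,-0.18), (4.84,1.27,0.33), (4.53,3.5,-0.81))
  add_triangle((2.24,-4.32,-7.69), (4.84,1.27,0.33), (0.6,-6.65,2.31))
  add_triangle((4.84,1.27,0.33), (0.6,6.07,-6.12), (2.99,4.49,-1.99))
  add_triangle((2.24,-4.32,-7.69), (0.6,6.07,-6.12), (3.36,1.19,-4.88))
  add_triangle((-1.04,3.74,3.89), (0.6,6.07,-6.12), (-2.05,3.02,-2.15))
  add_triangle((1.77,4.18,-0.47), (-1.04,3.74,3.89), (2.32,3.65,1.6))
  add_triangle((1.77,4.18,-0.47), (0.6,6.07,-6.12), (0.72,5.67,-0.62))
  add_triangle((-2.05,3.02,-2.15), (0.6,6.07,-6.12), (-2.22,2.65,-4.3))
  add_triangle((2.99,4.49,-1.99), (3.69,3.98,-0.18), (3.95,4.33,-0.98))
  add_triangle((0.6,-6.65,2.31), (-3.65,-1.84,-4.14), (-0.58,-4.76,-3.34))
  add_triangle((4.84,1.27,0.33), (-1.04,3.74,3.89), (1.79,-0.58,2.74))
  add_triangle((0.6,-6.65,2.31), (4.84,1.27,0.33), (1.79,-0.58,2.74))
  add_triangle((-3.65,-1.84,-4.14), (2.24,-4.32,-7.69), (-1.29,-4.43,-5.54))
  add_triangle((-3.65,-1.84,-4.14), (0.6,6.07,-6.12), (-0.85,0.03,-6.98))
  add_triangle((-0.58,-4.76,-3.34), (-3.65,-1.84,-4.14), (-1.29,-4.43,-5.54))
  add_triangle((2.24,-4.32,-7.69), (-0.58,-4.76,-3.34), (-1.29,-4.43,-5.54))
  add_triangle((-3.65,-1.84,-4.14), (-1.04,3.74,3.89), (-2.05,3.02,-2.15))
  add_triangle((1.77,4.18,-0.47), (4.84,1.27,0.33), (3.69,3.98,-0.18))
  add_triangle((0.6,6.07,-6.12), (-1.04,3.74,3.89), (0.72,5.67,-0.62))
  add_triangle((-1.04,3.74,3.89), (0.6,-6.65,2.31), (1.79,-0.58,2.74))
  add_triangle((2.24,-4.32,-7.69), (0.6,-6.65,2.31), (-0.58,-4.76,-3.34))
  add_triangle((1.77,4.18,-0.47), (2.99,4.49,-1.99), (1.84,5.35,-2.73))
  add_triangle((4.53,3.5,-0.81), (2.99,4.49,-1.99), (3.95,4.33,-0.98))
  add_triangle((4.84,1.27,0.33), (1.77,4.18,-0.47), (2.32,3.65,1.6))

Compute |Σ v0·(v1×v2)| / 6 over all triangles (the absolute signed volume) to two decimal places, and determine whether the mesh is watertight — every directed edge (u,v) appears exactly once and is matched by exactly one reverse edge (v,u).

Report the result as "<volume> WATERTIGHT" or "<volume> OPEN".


Per-triangle v0·(v1×v2)/6:
  t1: +25.6685
  t2: +22.7958
  t3: +3.4971
  t4: +9.3407
  t5: +29.1457
  t6: +0.6963
  t7: +2.2771
  t8: +22.8352
  t9: +0.7461
  t10: +5.0158
  t11: +1.3100
  t12: +5.0499
  t13: +22.1773
  t14: +1.9136
  t15: +52.0502
  t16: +7.9517
  t17: +29.5823
  t18: +16.9252
  t19: +6.0003
  t20: +6.3916
  t21: +6.1153
  t22: +0.5336
  t23: +15.7724
  t24: +11.8284
  t25: +12.4547
  t26: +10.0093
  t27: +19.2105
  t28: +4.9129
  t29: +8.1092
  t30: +12.0463
  t31: -0.1415
  t32: +8.5050
  t33: +11.9706
  t34: +20.5227
  t35: +2.0546
  t36: +0.9539
  t37: +5.7705
Σ = +421.9988 → |volume| = 422.00

Directed edges: 111 total; 3 unmatched, e.g. (-3.65,-1.84,-4.14)→(-2.22,2.65,-4.3) → open.

422.00 OPEN


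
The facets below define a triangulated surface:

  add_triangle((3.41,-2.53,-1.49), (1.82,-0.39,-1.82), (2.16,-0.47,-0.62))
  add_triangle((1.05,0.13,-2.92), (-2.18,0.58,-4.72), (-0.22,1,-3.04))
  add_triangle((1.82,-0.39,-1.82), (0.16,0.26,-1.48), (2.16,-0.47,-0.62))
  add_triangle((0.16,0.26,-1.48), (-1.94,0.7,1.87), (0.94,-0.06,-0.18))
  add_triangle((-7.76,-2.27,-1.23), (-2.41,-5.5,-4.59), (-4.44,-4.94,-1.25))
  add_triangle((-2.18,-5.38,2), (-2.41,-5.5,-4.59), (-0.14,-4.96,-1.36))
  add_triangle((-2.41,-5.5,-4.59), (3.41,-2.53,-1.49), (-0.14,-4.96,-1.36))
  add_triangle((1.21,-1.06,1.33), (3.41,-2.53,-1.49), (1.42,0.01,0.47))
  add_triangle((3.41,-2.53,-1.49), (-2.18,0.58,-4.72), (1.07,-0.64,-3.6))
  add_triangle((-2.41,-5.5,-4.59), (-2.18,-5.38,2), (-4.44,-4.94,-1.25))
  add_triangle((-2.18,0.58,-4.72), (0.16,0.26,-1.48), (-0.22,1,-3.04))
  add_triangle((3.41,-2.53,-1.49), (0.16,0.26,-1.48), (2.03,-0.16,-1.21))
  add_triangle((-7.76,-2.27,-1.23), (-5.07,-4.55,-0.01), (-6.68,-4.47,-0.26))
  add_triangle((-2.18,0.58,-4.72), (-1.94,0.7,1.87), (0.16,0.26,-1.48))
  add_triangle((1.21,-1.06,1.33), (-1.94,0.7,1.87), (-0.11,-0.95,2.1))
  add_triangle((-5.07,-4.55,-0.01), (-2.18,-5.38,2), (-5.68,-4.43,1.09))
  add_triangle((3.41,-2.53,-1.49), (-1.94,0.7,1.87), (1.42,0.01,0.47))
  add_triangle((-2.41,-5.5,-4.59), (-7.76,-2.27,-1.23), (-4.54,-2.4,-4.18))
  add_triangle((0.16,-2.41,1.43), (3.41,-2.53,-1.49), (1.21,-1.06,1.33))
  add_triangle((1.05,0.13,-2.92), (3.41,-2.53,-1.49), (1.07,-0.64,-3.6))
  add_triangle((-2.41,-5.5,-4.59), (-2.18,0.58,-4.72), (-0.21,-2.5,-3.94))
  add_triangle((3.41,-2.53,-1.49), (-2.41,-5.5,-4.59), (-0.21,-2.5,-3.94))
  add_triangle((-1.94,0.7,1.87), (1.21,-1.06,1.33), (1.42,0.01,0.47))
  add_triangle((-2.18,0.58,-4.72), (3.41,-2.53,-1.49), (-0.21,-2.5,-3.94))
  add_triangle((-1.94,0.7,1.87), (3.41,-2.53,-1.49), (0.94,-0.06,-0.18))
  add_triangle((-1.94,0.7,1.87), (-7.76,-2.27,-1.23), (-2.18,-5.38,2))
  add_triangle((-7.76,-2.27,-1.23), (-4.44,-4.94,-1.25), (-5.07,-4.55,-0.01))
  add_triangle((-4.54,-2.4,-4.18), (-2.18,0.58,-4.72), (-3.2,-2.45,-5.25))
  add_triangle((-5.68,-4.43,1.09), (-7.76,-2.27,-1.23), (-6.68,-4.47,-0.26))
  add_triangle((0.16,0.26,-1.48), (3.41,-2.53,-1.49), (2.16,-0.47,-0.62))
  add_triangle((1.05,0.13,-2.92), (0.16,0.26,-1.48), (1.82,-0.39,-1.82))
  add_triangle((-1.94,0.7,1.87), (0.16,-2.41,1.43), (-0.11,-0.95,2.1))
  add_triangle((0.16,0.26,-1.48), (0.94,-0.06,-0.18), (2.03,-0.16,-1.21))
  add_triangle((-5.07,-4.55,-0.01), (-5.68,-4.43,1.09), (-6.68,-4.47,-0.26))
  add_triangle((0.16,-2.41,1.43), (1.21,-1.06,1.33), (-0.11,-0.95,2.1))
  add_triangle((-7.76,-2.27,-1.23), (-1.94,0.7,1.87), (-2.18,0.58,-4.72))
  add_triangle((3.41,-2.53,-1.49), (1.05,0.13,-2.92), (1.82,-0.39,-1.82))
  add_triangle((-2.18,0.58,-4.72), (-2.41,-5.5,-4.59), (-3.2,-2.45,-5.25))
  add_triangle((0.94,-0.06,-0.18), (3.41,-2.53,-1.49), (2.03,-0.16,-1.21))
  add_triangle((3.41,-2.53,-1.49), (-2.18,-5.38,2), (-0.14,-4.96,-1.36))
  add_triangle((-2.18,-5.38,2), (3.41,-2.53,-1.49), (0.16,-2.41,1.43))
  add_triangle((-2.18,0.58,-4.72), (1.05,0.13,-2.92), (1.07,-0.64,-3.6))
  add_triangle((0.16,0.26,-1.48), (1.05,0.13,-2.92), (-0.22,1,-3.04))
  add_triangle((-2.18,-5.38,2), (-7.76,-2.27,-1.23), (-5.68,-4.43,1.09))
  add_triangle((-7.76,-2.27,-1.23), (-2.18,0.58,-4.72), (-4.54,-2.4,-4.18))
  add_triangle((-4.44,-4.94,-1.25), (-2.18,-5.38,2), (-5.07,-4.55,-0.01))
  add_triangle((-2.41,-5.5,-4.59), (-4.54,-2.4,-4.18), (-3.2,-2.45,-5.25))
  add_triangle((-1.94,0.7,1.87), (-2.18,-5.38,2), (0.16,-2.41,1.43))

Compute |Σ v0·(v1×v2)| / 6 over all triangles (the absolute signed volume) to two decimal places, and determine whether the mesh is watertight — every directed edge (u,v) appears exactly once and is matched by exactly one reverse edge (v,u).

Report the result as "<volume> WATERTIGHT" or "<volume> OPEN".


Per-triangle v0·(v1×v2)/6:
  t1: +0.8363
  t2: +1.3952
  t3: +0.1346
  t4: +0.1943
  t5: +16.4291
  t6: +11.6446
  t7: +10.3539
  t8: +1.2241
  t9: +2.3430
  t10: +14.0035
  t11: -0.3429
  t12: +1.0093
  t13: +0.5861
  t14: +0.7893
  t15: +0.3969
  t16: +4.3161
  t17: -1.0762
  t18: +15.6259
  t19: +2.2821
  t20: +1.4031
  t21: +8.3600
  t22: +8.1822
  t23: +0.7923
  t24: +6.1849
  t25: +0.4673
  t26: +17.2005
  t27: +5.9040
  t28: +4.5766
  t29: +3.6162
  t30: -0.9773
  t31: +0.0248
  t32: +1.0096
  t33: +0.0417
  t34: +1.5581
  t35: +0.7520
  t36: +10.6004
  t37: +0.8139
  t38: +2.9918
  t39: +0.2935
  t40: +8.6663
  t41: +4.6009
  t42: +1.5505
  t43: -0.0326
  t44: -3.8090
  t45: +11.5144
  t46: +5.2089
  t47: +6.0060
  t48: +3.2358
Σ = +192.8821 → |volume| = 192.88

Directed edges: 144 total, each appears once with its reverse present → watertight.

192.88 WATERTIGHT


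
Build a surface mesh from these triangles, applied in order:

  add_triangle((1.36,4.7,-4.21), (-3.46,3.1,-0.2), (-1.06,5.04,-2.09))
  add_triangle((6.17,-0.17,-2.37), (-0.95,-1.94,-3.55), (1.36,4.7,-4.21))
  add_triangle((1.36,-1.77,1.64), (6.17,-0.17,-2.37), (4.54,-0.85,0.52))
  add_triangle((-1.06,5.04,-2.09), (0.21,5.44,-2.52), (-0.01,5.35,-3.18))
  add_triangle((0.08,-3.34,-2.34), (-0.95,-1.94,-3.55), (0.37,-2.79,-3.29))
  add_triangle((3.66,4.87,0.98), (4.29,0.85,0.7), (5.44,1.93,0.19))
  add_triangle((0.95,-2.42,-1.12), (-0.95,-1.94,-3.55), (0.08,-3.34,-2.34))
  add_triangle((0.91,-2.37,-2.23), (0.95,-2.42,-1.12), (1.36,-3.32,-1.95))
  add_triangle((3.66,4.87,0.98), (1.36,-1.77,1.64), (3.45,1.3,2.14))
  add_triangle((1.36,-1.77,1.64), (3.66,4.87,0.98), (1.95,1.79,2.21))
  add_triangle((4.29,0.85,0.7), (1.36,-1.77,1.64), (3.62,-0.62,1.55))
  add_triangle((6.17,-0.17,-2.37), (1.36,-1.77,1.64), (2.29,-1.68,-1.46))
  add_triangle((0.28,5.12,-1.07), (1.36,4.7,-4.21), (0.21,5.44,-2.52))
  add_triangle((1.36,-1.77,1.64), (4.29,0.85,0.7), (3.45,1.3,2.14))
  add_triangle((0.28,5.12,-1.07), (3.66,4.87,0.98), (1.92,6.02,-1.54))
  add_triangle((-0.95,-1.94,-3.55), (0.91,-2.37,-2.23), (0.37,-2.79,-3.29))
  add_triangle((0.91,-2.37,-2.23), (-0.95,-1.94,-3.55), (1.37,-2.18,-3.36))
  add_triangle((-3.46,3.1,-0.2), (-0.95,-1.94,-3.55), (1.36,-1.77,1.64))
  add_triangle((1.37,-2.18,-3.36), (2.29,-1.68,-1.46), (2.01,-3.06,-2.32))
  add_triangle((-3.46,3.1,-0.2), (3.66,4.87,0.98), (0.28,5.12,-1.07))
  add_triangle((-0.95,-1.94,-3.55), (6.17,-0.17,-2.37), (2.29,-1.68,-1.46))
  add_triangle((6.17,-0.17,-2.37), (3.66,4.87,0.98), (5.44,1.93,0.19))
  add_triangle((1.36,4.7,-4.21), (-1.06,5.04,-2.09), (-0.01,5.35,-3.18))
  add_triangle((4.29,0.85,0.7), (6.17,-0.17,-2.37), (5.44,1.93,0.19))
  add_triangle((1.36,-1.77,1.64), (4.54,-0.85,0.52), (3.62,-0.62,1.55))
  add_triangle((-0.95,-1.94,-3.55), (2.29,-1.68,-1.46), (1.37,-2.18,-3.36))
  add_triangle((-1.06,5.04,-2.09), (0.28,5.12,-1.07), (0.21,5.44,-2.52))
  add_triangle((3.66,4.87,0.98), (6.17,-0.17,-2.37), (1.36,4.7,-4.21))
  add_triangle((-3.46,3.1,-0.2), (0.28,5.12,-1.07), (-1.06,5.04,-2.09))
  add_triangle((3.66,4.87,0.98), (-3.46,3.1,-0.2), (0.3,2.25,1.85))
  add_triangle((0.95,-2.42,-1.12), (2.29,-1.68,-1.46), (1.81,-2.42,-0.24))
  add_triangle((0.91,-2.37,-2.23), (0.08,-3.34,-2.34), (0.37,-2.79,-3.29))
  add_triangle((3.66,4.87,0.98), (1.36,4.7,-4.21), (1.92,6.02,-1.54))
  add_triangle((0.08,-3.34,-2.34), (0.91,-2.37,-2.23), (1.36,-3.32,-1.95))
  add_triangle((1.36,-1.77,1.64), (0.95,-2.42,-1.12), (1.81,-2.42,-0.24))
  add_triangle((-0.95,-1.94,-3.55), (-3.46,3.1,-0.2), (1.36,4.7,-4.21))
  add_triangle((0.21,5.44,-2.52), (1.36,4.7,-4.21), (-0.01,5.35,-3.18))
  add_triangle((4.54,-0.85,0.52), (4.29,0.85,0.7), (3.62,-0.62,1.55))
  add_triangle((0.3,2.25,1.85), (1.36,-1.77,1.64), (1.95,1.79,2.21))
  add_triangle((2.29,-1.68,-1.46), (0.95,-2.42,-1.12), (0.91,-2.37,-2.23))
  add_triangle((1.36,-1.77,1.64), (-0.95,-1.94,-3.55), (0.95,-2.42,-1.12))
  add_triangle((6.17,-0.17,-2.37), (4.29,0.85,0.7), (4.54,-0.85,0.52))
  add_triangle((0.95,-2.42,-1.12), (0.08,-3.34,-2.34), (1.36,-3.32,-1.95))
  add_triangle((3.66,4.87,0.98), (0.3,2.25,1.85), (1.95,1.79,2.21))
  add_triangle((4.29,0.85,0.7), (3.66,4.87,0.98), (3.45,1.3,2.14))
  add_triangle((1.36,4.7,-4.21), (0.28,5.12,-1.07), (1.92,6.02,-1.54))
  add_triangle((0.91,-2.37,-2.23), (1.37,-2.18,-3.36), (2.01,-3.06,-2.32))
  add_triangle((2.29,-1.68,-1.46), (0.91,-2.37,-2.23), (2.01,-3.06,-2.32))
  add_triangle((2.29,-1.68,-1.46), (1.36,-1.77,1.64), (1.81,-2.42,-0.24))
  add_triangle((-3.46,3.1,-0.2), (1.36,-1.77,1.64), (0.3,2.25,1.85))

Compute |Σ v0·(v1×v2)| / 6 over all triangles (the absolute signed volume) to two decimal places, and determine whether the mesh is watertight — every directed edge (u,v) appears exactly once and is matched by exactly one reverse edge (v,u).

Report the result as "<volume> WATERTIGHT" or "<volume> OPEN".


176.09 WATERTIGHT

Per-triangle v0·(v1×v2)/6:
  t1: +3.1916
  t2: +26.5282
  t3: +2.4214
  t4: +0.8462
  t5: +1.1104
  t6: +2.3007
  t7: -0.7687
  t8: -0.0293
  t9: -0.0948
  t10: +3.0593
  t11: -0.0430
  t12: +4.6295
  t13: +1.5428
  t14: +2.9247
  t15: +3.5283
  t16: +0.0326
  t17: +1.2393
  t18: +3.6247
  t19: +1.0389
  t20: +7.4844
  t21: +5.3359
  t22: +6.5496
  t23: +0.2213
  t24: +2.7520
  t25: +1.3667
  t26: -0.6390
  t27: +1.4990
  t28: +30.4731
  t29: +3.7214
  t30: +7.4962
  t31: +0.8154
  t32: +0.5381
  t33: +6.0472
  t34: +0.5846
  t35: +0.6169
  t36: +18.8315
  t37: +1.1489
  t38: +1.4111
  t39: +1.5446
  t40: +0.7508
  t41: +0.9861
  t42: +4.0042
  t43: +0.2235
  t44: +2.7742
  t45: +4.5050
  t46: +4.1163
  t47: +0.5494
  t48: -0.3235
  t49: +0.7756
  t50: +2.8508
Σ = +176.0944 → |volume| = 176.09

Directed edges: 150 total, each appears once with its reverse present → watertight.


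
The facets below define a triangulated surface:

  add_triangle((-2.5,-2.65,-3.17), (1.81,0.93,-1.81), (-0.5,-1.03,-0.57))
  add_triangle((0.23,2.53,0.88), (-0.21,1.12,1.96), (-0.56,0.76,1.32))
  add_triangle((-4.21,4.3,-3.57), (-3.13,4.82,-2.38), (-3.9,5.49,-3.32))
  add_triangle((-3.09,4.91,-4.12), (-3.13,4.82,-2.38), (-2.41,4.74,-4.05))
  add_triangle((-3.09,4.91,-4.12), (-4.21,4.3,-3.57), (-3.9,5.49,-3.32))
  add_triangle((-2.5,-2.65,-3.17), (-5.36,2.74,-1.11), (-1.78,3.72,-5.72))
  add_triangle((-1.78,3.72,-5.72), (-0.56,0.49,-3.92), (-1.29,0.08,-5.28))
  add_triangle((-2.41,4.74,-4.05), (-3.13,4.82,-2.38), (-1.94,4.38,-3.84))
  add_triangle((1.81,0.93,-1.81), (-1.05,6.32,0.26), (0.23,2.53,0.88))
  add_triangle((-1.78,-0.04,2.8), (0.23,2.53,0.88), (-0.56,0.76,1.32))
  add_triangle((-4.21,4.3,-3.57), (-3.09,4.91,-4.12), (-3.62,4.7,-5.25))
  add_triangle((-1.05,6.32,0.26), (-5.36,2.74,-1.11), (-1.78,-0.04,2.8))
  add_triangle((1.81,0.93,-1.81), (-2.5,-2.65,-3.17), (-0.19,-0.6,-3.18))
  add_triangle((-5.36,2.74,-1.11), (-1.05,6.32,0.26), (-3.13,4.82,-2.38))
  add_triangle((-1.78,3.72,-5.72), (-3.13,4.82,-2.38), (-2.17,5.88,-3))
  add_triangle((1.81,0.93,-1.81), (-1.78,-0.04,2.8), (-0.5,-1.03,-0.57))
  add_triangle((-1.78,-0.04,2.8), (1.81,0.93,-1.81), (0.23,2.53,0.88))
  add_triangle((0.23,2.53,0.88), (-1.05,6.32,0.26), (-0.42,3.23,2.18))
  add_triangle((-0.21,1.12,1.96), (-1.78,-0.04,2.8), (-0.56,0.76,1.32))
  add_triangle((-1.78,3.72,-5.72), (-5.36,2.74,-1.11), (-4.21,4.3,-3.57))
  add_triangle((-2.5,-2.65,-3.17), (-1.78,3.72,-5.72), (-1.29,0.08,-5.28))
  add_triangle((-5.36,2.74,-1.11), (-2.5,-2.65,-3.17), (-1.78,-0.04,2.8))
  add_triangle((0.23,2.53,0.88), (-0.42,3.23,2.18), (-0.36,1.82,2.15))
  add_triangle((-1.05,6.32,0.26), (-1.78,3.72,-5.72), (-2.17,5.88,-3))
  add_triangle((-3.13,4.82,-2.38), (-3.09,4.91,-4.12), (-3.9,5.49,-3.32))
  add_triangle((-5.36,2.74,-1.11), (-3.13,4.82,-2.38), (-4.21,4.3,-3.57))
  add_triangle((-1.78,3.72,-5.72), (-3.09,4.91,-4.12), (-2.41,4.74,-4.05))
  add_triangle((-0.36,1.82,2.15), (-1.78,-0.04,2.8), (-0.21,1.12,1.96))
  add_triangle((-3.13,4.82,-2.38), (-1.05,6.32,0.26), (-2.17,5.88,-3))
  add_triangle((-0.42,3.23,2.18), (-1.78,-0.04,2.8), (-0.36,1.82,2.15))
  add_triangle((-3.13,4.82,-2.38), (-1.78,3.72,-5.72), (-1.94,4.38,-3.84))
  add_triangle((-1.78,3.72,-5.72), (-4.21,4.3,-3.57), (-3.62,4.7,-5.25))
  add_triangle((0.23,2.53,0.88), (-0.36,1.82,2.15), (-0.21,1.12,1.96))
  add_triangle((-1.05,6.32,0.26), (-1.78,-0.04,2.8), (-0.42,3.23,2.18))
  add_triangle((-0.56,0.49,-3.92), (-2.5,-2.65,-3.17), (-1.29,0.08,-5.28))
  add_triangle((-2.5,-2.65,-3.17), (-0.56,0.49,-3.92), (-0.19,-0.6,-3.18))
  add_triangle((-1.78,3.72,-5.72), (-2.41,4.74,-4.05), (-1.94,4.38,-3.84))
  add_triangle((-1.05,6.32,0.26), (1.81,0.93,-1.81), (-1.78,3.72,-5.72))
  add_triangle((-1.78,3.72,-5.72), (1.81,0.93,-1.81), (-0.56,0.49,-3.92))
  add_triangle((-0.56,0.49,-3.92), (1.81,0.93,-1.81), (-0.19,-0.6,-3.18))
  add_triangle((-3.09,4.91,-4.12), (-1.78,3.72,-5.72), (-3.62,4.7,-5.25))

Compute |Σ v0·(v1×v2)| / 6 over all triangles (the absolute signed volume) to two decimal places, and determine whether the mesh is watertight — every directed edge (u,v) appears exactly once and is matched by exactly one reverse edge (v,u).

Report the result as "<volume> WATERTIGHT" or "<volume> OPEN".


Per-triangle v0·(v1×v2)/6:
  t1: +0.8816
  t2: -0.2778
  t3: +0.3045
  t4: +0.7748
  t5: +1.5696
  t6: +25.4361
  t7: +1.4166
  t8: +0.3417
  t9: +2.8717
  t10: -0.0443
  t11: +1.6282
  t12: +16.7754
  t13: +0.5289
  t14: +10.3205
  t15: +5.0926
  t16: -0.0444
  t17: +0.4493
  t18: +1.3070
  t19: -0.2270
  t20: +3.4948
  t21: +6.4252
  t22: +13.3694
  t23: +0.2224
  t24: +3.4130
  t25: +0.5044
  t26: +4.4383
  t27: +1.1851
  t28: +0.3554
  t29: +4.7136
  t30: +0.6980
  t31: -1.9643
  t32: +0.0525
  t33: +0.1485
  t34: +4.1967
  t35: +0.2905
  t36: +1.8601
  t37: +0.5676
  t38: +14.4151
  t39: +4.5039
  t40: +1.4696
  t41: +2.0078
Σ = +135.4724 → |volume| = 135.47

Directed edges: 123 total; 3 unmatched, e.g. (-0.5,-1.03,-0.57)→(-2.5,-2.65,-3.17) → open.

135.47 OPEN


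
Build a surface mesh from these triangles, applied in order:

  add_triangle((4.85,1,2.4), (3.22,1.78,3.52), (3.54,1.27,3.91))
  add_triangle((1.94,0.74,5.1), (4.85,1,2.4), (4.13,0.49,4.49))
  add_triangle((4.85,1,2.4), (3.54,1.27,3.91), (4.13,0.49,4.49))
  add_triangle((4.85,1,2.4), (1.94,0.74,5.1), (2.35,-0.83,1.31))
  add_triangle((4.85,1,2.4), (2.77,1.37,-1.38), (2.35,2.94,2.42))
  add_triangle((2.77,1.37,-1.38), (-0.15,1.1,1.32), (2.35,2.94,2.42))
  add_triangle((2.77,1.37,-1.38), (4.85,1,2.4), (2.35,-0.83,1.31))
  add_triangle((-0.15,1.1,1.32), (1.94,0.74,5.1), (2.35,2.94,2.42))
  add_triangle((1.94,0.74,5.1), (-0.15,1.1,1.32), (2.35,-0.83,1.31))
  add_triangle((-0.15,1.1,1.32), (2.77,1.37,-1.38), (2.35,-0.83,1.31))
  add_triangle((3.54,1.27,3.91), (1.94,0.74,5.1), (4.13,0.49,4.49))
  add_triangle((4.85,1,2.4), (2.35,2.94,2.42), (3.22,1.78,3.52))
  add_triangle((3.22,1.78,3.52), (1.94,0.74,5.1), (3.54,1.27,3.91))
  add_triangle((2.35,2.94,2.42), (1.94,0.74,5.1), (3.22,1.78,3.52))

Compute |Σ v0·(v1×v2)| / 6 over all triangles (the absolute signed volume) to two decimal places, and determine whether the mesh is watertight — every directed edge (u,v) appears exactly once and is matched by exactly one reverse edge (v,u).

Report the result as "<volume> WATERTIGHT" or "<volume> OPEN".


Per-triangle v0·(v1×v2)/6:
  t1: +1.1060
  t2: -1.8822
  t3: +1.6988
  t4: +4.4395
  t5: +6.2715
  t6: +0.9245
  t7: +2.8279
  t8: +2.5388
  t9: -0.8644
  t10: -2.4901
  t11: +1.7284
  t12: +2.6898
  t13: +1.0911
  t14: +2.5971
Σ = +22.6765 → |volume| = 22.68

Directed edges: 42 total, each appears once with its reverse present → watertight.

22.68 WATERTIGHT


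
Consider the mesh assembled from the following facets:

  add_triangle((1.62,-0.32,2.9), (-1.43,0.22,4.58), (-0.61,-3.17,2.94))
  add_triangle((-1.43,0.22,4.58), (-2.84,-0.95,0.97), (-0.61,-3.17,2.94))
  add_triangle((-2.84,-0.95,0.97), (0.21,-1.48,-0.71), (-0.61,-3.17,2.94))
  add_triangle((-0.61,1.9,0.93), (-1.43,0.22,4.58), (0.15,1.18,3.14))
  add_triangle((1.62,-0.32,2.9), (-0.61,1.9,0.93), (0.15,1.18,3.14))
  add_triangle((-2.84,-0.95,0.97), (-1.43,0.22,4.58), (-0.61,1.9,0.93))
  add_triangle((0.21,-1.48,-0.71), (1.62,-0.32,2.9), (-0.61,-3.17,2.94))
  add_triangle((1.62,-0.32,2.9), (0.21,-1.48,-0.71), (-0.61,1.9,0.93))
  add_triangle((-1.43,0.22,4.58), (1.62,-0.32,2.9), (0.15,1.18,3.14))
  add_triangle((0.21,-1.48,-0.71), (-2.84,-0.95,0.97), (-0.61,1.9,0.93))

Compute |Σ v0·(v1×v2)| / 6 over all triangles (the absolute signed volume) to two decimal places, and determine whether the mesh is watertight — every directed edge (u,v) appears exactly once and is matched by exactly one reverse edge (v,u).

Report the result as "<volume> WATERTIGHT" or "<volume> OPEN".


26.98 WATERTIGHT

Per-triangle v0·(v1×v2)/6:
  t1: +6.2753
  t2: +6.6471
  t3: +2.9005
  t4: +1.8520
  t5: +0.7193
  t6: +3.8363
  t7: +2.5308
  t8: -0.2636
  t9: +2.3803
  t10: +0.1061
Σ = +26.9841 → |volume| = 26.98

Directed edges: 30 total, each appears once with its reverse present → watertight.


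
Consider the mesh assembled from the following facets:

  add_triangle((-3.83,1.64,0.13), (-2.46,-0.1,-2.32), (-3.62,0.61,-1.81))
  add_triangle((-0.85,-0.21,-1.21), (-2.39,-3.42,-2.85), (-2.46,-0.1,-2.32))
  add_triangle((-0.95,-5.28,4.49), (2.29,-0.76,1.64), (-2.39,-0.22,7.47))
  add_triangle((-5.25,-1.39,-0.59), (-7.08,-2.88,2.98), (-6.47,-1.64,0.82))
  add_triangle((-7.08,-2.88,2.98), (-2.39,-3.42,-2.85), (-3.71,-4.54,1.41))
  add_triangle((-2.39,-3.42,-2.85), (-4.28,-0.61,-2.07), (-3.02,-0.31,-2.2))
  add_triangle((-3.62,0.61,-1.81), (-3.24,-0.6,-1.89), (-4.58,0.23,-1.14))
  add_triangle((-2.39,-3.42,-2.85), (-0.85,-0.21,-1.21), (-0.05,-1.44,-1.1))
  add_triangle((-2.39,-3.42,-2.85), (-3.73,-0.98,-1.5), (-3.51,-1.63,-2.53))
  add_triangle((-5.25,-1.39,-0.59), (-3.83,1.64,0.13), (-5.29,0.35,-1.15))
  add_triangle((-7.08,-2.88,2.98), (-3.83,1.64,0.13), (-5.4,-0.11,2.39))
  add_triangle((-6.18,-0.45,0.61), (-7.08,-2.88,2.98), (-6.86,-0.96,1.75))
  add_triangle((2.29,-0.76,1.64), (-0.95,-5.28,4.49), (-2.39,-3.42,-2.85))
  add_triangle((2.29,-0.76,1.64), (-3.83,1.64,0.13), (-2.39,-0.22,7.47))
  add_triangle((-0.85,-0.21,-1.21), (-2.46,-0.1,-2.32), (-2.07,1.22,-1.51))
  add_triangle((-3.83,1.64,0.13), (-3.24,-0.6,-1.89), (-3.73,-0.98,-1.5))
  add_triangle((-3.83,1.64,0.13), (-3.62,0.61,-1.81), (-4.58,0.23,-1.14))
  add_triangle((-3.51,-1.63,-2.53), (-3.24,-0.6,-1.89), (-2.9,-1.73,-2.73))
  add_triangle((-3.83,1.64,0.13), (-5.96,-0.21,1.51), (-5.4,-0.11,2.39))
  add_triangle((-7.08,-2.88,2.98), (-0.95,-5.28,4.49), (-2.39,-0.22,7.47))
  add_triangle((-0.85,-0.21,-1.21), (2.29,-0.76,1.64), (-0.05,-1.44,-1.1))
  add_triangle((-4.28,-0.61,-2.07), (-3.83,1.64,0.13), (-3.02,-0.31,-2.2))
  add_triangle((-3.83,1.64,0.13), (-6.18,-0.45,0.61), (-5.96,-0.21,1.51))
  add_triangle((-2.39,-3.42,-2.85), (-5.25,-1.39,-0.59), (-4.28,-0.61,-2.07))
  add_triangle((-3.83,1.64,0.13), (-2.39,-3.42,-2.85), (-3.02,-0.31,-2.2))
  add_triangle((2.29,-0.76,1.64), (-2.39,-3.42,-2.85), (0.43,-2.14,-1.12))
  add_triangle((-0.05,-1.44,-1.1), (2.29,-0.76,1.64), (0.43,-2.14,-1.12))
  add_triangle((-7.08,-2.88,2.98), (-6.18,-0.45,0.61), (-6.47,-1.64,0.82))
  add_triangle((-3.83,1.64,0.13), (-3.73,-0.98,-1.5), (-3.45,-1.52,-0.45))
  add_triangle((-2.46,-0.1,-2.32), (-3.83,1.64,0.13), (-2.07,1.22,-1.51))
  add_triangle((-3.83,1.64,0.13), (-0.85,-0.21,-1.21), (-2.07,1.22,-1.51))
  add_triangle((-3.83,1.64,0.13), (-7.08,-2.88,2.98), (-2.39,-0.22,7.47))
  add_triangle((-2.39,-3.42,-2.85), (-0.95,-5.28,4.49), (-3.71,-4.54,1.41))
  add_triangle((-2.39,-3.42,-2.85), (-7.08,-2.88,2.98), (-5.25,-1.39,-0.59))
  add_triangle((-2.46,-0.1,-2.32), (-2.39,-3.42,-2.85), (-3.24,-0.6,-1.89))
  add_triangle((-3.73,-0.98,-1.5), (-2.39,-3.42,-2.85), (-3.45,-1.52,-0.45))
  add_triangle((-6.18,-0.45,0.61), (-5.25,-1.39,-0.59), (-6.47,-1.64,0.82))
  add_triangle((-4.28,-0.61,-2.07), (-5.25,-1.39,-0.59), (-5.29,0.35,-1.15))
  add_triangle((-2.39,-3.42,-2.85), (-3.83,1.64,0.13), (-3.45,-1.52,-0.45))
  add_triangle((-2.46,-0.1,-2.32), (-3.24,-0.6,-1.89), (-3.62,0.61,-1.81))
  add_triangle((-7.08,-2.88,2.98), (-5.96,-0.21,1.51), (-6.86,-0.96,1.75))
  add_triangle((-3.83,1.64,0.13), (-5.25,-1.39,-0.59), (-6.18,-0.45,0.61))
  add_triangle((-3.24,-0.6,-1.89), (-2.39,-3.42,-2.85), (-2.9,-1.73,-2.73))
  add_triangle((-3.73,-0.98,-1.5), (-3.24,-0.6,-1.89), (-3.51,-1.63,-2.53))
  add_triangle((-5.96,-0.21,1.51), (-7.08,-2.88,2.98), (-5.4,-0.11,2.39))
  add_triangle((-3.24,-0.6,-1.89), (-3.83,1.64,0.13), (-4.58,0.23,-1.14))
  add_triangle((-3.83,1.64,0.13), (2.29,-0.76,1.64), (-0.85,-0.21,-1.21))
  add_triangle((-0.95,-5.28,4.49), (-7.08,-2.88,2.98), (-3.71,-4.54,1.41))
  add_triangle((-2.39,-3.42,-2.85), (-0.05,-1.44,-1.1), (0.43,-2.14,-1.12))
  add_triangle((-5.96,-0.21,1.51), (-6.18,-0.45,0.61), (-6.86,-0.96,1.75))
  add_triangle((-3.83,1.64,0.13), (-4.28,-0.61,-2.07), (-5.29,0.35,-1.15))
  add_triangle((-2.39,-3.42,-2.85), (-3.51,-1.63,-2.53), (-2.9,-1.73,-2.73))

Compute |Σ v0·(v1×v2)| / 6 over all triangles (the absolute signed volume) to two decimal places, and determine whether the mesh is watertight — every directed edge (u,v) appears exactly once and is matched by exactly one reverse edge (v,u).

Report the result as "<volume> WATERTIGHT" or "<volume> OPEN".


Per-triangle v0·(v1×v2)/6:
  t1: +0.0193
  t2: +0.5135
  t3: +17.6083
  t4: +1.6023
  t5: +13.3527
  t6: +1.7697
  t7: +0.8834
  t8: +0.5241
  t9: +1.1102
  t10: +2.1485
  t11: -4.0911
  t12: +1.5309
  t13: +10.7452
  t14: +2.4037
  t15: +0.1865
  t16: +1.2266
  t17: +1.3585
  t18: +0.2387
  t19: +1.8687
  t20: +40.9564
  t21: +0.1344
  t22: +1.3232
  t23: +1.8789
  t24: +5.0570
  t25: -3.5312
  t26: +1.4284
  t27: +0.0174
  t28: +2.3047
  t29: +2.1792
  t30: +1.6753
  t31: -0.8428
  t32: +25.7082
  t33: +10.8331
  t34: +11.4793
  t35: +1.7024
  t36: +2.3476
  t37: +1.5225
  t38: +2.1797
  t39: -3.9995
  t40: +0.6698
  t41: +0.8151
  t42: +2.4478
  t43: -0.7316
  t44: +0.4330
  t45: +2.7648
  t46: -0.5667
  t47: -0.4549
  t48: +15.5031
  t49: +0.2518
  t50: +0.6847
  t51: +0.6351
  t52: +0.6117
Σ = +182.4175 → |volume| = 182.42

Directed edges: 156 total, each appears once with its reverse present → watertight.

182.42 WATERTIGHT
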